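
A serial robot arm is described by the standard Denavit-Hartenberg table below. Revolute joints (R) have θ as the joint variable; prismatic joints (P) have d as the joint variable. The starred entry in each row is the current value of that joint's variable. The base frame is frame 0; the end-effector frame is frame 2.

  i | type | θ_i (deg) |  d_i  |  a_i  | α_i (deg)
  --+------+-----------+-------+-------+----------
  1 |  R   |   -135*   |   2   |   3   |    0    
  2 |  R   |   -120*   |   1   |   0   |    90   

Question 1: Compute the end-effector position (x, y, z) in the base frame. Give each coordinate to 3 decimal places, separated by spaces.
after link 1: o_1 = (-2.1213, -2.1213, 2.0000)
after link 2: o_2 = (-2.1213, -2.1213, 3.0000)

-2.121 -2.121 3.000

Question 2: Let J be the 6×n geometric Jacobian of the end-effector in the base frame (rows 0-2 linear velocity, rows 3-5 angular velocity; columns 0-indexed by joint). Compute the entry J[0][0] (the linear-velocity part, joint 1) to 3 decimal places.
2.121

axis z_0 = ẑ; lever o_n−o_0 = (-2.1213,-2.1213,3.0000)
cross product → J_v[:, 0] = (2.1213,-2.1213,0.0000)
J_ω[:, 0] = z_0
entry J[0][0] = 2.1213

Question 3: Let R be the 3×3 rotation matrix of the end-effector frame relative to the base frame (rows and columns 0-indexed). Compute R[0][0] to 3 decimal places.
-0.259

End-effector x-axis (col 0 of R) = (-0.2588,0.9659,0.0000)
R[0][0] = -0.2588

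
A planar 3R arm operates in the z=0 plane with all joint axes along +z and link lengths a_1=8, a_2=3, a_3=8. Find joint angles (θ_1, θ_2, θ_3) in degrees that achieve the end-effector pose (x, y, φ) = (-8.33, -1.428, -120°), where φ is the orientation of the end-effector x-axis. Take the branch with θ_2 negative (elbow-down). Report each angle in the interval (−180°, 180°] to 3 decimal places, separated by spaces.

149.998 -119.998 -150.000

wrist centre = target − a_3·(cos φ, sin φ) = (-4.3300, 5.5002)
cos θ_2 = (49.0011−8²−3²)/(2·8·3) = -0.5000; θ_2 = -119.9984° (elbow-down)
β = atan2(5.5002,-4.3300) = 128.2114°; ψ = atan2(-2.5981,6.5001) = -21.7869°
θ_1 = β − ψ = 149.9982°
θ_3 = φ − θ_1 − θ_2 = -149.9998° (wrapped to (-180°,180°])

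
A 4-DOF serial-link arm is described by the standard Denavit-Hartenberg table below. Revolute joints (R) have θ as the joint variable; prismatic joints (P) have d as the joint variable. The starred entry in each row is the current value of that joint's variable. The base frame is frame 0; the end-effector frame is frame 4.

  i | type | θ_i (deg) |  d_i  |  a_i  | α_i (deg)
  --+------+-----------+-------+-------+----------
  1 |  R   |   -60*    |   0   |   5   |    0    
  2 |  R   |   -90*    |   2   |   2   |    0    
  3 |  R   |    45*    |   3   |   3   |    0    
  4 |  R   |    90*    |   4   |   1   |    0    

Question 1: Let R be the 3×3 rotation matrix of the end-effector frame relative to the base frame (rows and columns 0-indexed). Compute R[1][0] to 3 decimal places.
-0.259

End-effector x-axis (col 0 of R) = (0.9659,-0.2588,0.0000)
R[1][0] = -0.2588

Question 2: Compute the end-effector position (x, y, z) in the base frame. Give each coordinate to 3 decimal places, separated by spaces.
0.957 -8.487 9.000

after link 1: o_1 = (2.5000, -4.3301, 0.0000)
after link 2: o_2 = (0.7679, -5.3301, 2.0000)
after link 3: o_3 = (-0.0085, -8.2279, 5.0000)
after link 4: o_4 = (0.9574, -8.4867, 9.0000)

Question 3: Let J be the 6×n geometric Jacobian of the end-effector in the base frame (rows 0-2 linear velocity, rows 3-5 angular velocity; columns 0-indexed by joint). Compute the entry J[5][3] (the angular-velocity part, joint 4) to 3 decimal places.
axis z_3 = (0.0000,0.0000,1.0000); lever o_n−o_3 = (0.9659,-0.2588,4.0000)
cross product → J_v[:, 3] = (0.2588,0.9659,-0.0000)
J_ω[:, 3] = z_3
entry J[5][3] = 1.0000

1.000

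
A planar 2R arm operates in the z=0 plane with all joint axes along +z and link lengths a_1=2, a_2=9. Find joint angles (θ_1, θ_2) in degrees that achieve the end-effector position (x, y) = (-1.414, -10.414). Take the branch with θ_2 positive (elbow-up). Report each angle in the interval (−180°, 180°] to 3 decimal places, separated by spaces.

cos θ_2 = (110.4508−2²−9²)/(2·2·9) = 0.7070; θ_2 = 45.0114° (elbow-up)
β = atan2(-10.4140,-1.4140) = -97.7323°; ψ = atan2(6.3652,8.3627) = 37.2764°
θ_1 = β − ψ = -135.0087°

-135.009 45.011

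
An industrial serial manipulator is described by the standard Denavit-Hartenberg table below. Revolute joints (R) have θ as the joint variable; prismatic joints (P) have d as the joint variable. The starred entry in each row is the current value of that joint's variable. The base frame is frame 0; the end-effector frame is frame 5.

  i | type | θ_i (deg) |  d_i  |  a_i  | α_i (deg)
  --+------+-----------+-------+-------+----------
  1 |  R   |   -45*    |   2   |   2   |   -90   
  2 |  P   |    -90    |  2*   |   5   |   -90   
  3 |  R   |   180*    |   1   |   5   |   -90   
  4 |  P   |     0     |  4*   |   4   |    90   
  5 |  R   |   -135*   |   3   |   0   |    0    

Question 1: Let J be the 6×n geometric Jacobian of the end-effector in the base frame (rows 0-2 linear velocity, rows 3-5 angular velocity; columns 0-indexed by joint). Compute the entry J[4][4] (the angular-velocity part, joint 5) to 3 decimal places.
-0.707

axis z_4 = (0.7071,-0.7071,-0.0000); lever o_n−o_4 = (2.1213,-2.1213,0.0000)
cross product → J_v[:, 4] = (-0.0000,-0.0000,0.0000)
J_ω[:, 4] = z_4
entry J[4][4] = -0.7071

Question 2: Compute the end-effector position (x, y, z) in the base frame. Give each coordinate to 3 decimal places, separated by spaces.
after link 1: o_1 = (1.4142, -1.4142, 2.0000)
after link 2: o_2 = (2.8284, -0.0000, 7.0000)
after link 3: o_3 = (3.5355, -0.7071, 2.0000)
after link 4: o_4 = (6.3640, 2.1213, -2.0000)
after link 5: o_5 = (8.4853, 0.0000, -2.0000)

8.485 0.000 -2.000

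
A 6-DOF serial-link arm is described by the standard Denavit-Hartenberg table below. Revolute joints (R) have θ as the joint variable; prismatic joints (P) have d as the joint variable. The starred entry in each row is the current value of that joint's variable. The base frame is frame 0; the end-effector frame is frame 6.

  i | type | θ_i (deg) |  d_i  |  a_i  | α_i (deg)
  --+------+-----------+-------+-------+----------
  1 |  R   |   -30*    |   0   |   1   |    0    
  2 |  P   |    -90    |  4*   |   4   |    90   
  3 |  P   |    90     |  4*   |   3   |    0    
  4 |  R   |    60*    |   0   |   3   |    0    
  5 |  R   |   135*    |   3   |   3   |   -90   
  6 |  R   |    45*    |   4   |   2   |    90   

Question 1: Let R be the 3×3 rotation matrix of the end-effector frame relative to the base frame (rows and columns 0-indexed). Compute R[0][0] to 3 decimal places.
End-effector x-axis (col 0 of R) = (0.5209,-0.5120,-0.6830)
R[0][0] = 0.5209

0.521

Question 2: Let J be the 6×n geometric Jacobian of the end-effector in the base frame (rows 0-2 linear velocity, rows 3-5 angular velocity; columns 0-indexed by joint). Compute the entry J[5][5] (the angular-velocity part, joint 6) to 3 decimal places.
axis z_5 = (-0.4830,-0.8365,0.2588); lever o_n−o_5 = (-0.8901,-4.3702,-0.3307)
cross product → J_v[:, 5] = (1.4078,-0.3901,1.3660)
J_ω[:, 5] = z_5
entry J[5][5] = 0.2588

0.259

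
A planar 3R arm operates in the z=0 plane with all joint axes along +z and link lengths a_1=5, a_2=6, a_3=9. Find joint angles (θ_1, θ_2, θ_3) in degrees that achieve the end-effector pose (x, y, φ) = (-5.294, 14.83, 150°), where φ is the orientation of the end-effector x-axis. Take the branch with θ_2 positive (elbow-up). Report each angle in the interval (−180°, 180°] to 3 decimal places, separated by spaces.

59.997 30.003 60.000

wrist centre = target − a_3·(cos φ, sin φ) = (2.5002, 10.3300)
cos θ_2 = (112.9600−5²−6²)/(2·5·6) = 0.8660; θ_2 = 30.0028° (elbow-up)
β = atan2(10.3300,2.5002) = 76.3940°; ψ = atan2(3.0003,10.1960) = 16.3969°
θ_1 = β − ψ = 59.9971°
θ_3 = φ − θ_1 − θ_2 = 60.0001° (wrapped to (-180°,180°])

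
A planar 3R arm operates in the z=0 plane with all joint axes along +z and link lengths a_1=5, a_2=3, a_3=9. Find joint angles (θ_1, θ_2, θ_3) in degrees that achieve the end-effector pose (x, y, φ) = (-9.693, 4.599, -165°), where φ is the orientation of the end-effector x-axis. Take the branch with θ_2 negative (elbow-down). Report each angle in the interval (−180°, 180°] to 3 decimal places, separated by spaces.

119.996 -59.996 135.000

wrist centre = target − a_3·(cos φ, sin φ) = (-0.9997, 6.9284)
cos θ_2 = (49.0017−5²−3²)/(2·5·3) = 0.5001; θ_2 = -59.9963° (elbow-down)
β = atan2(6.9284,-0.9997) = 98.2103°; ψ = atan2(-2.5980,6.5002) = -21.7856°
θ_1 = β − ψ = 119.9959°
θ_3 = φ − θ_1 − θ_2 = 135.0005° (wrapped to (-180°,180°])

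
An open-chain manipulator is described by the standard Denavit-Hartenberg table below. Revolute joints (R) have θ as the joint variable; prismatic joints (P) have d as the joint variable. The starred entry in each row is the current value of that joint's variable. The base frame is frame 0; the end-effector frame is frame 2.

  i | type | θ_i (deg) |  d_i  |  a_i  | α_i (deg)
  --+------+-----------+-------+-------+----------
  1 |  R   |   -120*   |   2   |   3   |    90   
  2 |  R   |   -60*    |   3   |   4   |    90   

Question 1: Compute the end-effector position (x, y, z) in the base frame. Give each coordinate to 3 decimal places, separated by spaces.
-5.098 -2.830 -1.464

after link 1: o_1 = (-1.5000, -2.5981, 2.0000)
after link 2: o_2 = (-5.0981, -2.8301, -1.4641)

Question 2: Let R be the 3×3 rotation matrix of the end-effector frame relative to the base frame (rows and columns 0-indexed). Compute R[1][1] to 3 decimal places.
End-effector y-axis (col 1 of R) = (-0.8660,0.5000,0.0000)
R[1][1] = 0.5000

0.500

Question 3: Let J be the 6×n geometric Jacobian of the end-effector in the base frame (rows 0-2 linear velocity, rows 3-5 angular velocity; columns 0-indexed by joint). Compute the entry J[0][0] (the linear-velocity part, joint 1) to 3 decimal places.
2.830

axis z_0 = ẑ; lever o_n−o_0 = (-5.0981,-2.8301,-1.4641)
cross product → J_v[:, 0] = (2.8301,-5.0981,0.0000)
J_ω[:, 0] = z_0
entry J[0][0] = 2.8301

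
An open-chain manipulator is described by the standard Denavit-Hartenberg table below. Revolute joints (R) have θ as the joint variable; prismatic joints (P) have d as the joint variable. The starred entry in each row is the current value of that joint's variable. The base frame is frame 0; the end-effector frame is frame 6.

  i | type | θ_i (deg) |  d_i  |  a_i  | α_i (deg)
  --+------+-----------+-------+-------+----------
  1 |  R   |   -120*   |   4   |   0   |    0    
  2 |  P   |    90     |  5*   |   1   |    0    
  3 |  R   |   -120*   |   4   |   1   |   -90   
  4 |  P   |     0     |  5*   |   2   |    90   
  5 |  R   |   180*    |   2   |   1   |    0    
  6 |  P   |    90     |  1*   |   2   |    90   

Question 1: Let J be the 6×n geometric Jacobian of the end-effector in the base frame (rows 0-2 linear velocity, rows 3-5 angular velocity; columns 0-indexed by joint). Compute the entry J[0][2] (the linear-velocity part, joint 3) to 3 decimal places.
3.598

axis z_2 = (0.0000,0.0000,1.0000); lever o_n−o_2 = (-0.2321,-3.5981,7.0000)
cross product → J_v[:, 2] = (3.5981,-0.2321,0.0000)
J_ω[:, 2] = z_2
entry J[0][2] = 3.5981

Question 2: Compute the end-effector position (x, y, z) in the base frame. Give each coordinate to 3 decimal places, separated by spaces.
0.634 -4.098 16.000

after link 1: o_1 = (0.0000, 0.0000, 4.0000)
after link 2: o_2 = (0.8660, -0.5000, 9.0000)
after link 3: o_3 = (0.0000, -1.0000, 13.0000)
after link 4: o_4 = (0.7679, -6.3301, 13.0000)
after link 5: o_5 = (1.6340, -5.8301, 15.0000)
after link 6: o_6 = (0.6340, -4.0981, 16.0000)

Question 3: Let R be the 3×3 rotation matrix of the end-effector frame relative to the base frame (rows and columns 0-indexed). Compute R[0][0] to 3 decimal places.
End-effector x-axis (col 0 of R) = (-0.5000,0.8660,0.0000)
R[0][0] = -0.5000

-0.500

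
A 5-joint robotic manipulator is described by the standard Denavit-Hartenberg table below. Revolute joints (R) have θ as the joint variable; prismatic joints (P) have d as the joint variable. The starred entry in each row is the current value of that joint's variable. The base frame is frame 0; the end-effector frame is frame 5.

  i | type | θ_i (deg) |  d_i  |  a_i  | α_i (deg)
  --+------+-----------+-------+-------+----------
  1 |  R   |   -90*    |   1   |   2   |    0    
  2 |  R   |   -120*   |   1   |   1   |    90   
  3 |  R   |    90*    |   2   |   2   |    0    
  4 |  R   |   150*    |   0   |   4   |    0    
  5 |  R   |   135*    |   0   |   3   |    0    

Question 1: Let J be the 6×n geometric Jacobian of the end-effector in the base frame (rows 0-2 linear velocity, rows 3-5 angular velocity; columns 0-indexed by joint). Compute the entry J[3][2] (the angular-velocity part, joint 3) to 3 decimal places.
0.500

axis z_2 = (0.5000,0.8660,0.0000); lever o_n−o_2 = (0.2225,2.1809,-0.6876)
cross product → J_v[:, 2] = (-0.5955,0.3438,0.8978)
J_ω[:, 2] = z_2
entry J[3][2] = 0.5000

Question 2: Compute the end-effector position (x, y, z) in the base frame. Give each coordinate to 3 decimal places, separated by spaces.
-0.644 0.681 1.312

after link 1: o_1 = (0.0000, -2.0000, 1.0000)
after link 2: o_2 = (-0.8660, -1.5000, 2.0000)
after link 3: o_3 = (0.1340, 0.2321, 4.0000)
after link 4: o_4 = (1.8660, -0.7679, 0.5359)
after link 5: o_5 = (-0.6435, 0.6809, 1.3124)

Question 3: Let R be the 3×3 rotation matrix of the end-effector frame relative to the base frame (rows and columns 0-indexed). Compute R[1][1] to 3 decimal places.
End-effector y-axis (col 1 of R) = (0.2241,-0.1294,0.9659)
R[1][1] = -0.1294

-0.129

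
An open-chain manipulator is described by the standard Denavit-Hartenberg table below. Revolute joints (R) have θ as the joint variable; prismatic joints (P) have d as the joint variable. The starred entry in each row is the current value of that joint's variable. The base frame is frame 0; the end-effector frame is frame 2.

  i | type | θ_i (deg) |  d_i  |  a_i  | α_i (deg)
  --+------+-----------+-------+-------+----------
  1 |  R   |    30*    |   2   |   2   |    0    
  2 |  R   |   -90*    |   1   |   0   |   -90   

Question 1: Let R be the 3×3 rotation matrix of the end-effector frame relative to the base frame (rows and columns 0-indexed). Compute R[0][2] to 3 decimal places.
0.866

End-effector z-axis (col 2 of R) = (0.8660,0.5000,0.0000)
R[0][2] = 0.8660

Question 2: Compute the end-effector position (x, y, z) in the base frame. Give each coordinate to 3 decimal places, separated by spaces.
after link 1: o_1 = (1.7321, 1.0000, 2.0000)
after link 2: o_2 = (1.7321, 1.0000, 3.0000)

1.732 1.000 3.000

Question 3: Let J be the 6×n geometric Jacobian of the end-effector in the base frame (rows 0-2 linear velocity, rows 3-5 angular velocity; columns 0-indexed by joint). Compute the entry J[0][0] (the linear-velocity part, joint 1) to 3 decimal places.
axis z_0 = ẑ; lever o_n−o_0 = (1.7321,1.0000,3.0000)
cross product → J_v[:, 0] = (-1.0000,1.7321,0.0000)
J_ω[:, 0] = z_0
entry J[0][0] = -1.0000

-1.000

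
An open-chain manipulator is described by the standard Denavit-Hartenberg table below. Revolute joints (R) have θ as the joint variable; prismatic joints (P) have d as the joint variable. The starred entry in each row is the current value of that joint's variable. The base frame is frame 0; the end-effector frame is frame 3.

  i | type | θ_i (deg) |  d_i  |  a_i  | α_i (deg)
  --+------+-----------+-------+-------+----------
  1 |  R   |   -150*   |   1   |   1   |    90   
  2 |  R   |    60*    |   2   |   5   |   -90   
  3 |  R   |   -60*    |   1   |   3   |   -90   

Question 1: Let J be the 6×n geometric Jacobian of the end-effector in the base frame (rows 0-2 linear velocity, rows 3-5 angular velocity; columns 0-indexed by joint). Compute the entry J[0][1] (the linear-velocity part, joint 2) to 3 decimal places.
axis z_1 = (-0.5000,0.8660,0.0000); lever o_n−o_1 = (-4.3636,2.7901,6.1292)
cross product → J_v[:, 1] = (5.3080,3.0646,2.3840)
J_ω[:, 1] = z_1
entry J[0][1] = 5.3080

5.308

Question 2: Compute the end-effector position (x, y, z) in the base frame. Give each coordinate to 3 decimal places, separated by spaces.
-5.230 2.290 7.129

after link 1: o_1 = (-0.8660, -0.5000, 1.0000)
after link 2: o_2 = (-4.0311, -0.0179, 5.3301)
after link 3: o_3 = (-5.2296, 2.2901, 7.1292)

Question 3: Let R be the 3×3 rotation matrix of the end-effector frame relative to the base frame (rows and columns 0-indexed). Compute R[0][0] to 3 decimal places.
-0.650

End-effector x-axis (col 0 of R) = (-0.6495,0.6250,0.4330)
R[0][0] = -0.6495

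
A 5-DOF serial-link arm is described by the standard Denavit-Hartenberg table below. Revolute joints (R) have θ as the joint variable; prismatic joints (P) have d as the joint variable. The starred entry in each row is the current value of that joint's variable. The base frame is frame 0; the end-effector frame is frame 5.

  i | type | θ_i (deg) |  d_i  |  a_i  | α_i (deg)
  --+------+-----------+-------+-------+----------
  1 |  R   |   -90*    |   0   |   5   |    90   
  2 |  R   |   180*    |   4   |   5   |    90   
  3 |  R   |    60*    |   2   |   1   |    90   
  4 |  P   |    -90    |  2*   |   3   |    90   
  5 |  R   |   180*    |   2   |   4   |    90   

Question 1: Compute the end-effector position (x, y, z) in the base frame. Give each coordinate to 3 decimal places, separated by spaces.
-2.134 1.232 3.000

after link 1: o_1 = (0.0000, -5.0000, 0.0000)
after link 2: o_2 = (-4.0000, -0.0000, 0.0000)
after link 3: o_3 = (-4.8660, 0.5000, 2.0000)
after link 4: o_4 = (-3.8660, 2.2321, -1.0000)
after link 5: o_5 = (-2.1340, 1.2321, 3.0000)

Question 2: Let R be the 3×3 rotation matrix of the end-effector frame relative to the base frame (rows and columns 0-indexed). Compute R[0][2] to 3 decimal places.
End-effector z-axis (col 2 of R) = (0.5000,0.8660,0.0000)
R[0][2] = 0.5000

0.500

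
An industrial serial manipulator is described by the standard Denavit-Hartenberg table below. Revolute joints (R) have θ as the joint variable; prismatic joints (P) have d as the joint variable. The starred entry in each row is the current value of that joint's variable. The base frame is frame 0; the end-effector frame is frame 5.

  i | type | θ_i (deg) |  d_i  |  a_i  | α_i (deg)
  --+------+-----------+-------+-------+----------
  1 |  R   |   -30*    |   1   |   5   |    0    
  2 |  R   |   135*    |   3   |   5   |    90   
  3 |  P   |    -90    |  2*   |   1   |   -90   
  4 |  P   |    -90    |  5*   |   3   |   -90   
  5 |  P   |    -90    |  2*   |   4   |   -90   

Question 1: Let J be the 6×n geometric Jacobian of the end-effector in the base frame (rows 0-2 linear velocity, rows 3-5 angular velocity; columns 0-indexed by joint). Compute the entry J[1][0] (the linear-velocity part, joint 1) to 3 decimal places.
axis z_0 = ẑ; lever o_n−o_0 = (5.5363,12.3171,1.0000)
cross product → J_v[:, 0] = (-12.3171,5.5363,0.0000)
J_ω[:, 0] = z_0
entry J[1][0] = 5.5363

5.536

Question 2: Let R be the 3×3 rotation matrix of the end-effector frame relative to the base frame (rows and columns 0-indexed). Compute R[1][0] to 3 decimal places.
0.966

End-effector x-axis (col 0 of R) = (-0.2588,0.9659,0.0000)
R[1][0] = 0.9659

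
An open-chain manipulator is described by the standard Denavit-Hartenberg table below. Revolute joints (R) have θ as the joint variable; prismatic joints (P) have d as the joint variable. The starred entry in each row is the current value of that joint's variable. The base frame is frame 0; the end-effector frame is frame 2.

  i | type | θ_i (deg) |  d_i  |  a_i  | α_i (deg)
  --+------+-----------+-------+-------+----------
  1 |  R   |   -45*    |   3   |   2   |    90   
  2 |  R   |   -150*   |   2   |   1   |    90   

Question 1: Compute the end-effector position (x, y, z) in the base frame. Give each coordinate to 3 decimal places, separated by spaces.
after link 1: o_1 = (1.4142, -1.4142, 3.0000)
after link 2: o_2 = (-0.6124, -2.2161, 2.5000)

-0.612 -2.216 2.500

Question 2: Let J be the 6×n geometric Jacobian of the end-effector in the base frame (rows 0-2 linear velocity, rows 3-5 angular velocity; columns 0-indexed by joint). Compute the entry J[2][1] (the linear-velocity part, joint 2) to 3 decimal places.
-0.866

axis z_1 = (-0.7071,-0.7071,0.0000); lever o_n−o_1 = (-2.0266,-0.8018,-0.5000)
cross product → J_v[:, 1] = (0.3536,-0.3536,-0.8660)
J_ω[:, 1] = z_1
entry J[2][1] = -0.8660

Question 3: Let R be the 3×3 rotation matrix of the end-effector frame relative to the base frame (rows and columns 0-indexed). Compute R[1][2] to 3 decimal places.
0.354

End-effector z-axis (col 2 of R) = (-0.3536,0.3536,0.8660)
R[1][2] = 0.3536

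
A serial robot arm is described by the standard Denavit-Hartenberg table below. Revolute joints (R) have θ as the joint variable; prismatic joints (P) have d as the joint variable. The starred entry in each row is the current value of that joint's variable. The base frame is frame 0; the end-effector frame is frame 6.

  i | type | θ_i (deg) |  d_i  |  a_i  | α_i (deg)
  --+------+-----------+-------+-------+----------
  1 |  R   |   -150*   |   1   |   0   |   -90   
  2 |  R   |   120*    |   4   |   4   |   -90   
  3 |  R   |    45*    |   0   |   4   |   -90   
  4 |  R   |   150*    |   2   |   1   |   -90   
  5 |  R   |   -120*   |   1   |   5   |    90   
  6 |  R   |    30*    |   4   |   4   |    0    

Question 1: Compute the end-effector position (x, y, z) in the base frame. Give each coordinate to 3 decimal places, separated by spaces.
2.963 9.853 -0.084

after link 1: o_1 = (0.0000, 0.0000, 1.0000)
after link 2: o_2 = (3.7321, -2.4641, -2.4641)
after link 3: o_3 = (3.5426, 0.6925, -4.9136)
after link 4: o_4 = (1.8891, 0.6638, -3.4085)
after link 5: o_5 = (0.5405, 4.7802, -0.7185)
after link 6: o_6 = (2.9626, 9.8528, -0.0844)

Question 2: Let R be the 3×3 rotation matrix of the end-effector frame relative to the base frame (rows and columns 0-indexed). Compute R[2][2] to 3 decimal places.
-0.549

End-effector z-axis (col 2 of R) = (0.6191,0.5616,-0.5490)
R[2][2] = -0.5490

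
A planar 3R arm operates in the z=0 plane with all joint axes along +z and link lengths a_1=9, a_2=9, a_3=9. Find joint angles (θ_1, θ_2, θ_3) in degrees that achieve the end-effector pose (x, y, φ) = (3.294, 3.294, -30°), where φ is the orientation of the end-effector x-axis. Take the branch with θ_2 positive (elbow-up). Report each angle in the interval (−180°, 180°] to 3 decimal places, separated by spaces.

60.002 120.001 149.998

wrist centre = target − a_3·(cos φ, sin φ) = (-4.5002, 7.7940)
cos θ_2 = (80.9985−9²−9²)/(2·9·9) = -0.5000; θ_2 = 120.0006° (elbow-up)
β = atan2(7.7940,-4.5002) = 120.0020°; ψ = atan2(7.7942,4.4999) = 60.0003°
θ_1 = β − ψ = 60.0017°
θ_3 = φ − θ_1 − θ_2 = 149.9977° (wrapped to (-180°,180°])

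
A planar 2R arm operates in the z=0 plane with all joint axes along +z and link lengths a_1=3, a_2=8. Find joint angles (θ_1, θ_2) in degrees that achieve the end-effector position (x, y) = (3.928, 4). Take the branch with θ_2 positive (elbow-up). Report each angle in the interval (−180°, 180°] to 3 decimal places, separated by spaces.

-88.966 150.004

cos θ_2 = (31.4292−3²−8²)/(2·3·8) = -0.8661; θ_2 = 150.0038° (elbow-up)
β = atan2(4.0000,3.9280) = 45.5203°; ψ = atan2(3.9995,-3.9285) = 134.4864°
θ_1 = β − ψ = -88.9661°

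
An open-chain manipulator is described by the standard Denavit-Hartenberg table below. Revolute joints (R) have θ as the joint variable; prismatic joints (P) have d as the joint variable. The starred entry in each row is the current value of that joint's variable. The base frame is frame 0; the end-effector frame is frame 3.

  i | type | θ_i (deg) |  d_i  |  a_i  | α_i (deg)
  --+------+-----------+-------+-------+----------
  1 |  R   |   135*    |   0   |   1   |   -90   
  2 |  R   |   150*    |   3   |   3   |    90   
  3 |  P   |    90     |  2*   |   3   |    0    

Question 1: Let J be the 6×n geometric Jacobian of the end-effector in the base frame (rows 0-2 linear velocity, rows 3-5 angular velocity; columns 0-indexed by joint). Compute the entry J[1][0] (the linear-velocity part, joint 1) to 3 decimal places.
-3.820

axis z_0 = ẑ; lever o_n−o_0 = (-3.8197,-4.6655,-3.2321)
cross product → J_v[:, 0] = (4.6655,-3.8197,0.0000)
J_ω[:, 0] = z_0
entry J[1][0] = -3.8197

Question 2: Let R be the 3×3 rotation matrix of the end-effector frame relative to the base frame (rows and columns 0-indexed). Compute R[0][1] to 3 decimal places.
-0.612

End-effector y-axis (col 1 of R) = (-0.6124,0.6124,0.5000)
R[0][1] = -0.6124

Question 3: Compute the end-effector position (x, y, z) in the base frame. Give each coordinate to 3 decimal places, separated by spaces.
after link 1: o_1 = (-0.7071, 0.7071, 0.0000)
after link 2: o_2 = (-0.9913, -3.2513, -1.5000)
after link 3: o_3 = (-3.8197, -4.6655, -3.2321)

-3.820 -4.666 -3.232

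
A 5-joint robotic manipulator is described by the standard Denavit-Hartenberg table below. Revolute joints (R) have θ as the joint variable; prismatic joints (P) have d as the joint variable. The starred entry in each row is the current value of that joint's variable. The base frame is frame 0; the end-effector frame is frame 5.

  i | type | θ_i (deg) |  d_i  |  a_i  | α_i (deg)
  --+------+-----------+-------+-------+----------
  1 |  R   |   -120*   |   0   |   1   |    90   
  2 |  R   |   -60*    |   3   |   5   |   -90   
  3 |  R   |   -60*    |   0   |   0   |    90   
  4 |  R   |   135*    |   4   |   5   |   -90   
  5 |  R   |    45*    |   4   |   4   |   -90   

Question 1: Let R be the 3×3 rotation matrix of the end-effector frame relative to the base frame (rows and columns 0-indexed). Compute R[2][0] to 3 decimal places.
-0.064

End-effector x-axis (col 0 of R) = (0.3741,-0.9252,-0.0638)
R[2][0] = -0.0638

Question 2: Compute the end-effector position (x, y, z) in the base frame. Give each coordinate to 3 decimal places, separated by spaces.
after link 1: o_1 = (-0.5000, -0.8660, 0.0000)
after link 2: o_2 = (-4.3481, -1.5311, -4.3301)
after link 3: o_3 = (-4.3481, -1.5311, -4.3301)
after link 4: o_4 = (-3.6514, -2.4482, 1.9686)
after link 5: o_5 = (1.5445, -4.6400, 1.5238)

1.545 -4.640 1.524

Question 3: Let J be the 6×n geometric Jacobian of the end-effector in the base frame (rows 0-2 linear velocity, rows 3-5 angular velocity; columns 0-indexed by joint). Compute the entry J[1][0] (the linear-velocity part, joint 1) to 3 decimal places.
1.545

axis z_0 = ẑ; lever o_n−o_0 = (1.5445,-4.6400,1.5238)
cross product → J_v[:, 0] = (4.6400,1.5445,-0.0000)
J_ω[:, 0] = z_0
entry J[1][0] = 1.5445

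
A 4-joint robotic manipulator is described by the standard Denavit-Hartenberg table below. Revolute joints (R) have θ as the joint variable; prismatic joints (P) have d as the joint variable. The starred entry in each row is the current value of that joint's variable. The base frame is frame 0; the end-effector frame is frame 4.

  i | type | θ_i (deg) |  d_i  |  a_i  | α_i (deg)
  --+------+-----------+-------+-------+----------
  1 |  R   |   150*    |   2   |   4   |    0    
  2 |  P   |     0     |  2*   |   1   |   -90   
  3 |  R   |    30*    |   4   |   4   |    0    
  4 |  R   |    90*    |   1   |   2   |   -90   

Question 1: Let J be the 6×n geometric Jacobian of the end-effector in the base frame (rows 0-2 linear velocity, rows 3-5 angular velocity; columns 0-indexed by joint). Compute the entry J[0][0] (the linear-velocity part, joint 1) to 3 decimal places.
0.598

axis z_0 = ẑ; lever o_n−o_0 = (-8.9641,-0.5981,0.2679)
cross product → J_v[:, 0] = (0.5981,-8.9641,0.0000)
J_ω[:, 0] = z_0
entry J[0][0] = 0.5981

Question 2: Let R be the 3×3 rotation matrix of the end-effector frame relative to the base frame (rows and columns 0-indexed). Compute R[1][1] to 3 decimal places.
0.866

End-effector y-axis (col 1 of R) = (0.5000,0.8660,-0.0000)
R[1][1] = 0.8660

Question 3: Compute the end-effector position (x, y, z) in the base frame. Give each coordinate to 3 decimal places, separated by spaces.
-8.964 -0.598 0.268

after link 1: o_1 = (-3.4641, 2.0000, 2.0000)
after link 2: o_2 = (-4.3301, 2.5000, 4.0000)
after link 3: o_3 = (-9.3301, 0.7679, 2.0000)
after link 4: o_4 = (-8.9641, -0.5981, 0.2679)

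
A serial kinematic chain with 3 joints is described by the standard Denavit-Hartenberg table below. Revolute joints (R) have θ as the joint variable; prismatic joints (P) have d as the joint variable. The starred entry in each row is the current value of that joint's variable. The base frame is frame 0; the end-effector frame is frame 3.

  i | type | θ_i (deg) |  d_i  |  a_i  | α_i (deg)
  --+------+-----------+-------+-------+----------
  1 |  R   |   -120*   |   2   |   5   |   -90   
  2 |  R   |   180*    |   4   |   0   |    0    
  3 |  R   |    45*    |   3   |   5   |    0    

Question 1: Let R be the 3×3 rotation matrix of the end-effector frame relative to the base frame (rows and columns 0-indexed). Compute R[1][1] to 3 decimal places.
-0.612

End-effector y-axis (col 1 of R) = (-0.3536,-0.6124,0.7071)
R[1][1] = -0.6124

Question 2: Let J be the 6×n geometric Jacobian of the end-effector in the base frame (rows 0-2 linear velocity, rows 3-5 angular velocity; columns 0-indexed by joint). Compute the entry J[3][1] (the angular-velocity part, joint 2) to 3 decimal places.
0.866

axis z_1 = (0.8660,-0.5000,0.0000); lever o_n−o_1 = (7.8299,-0.4381,3.5355)
cross product → J_v[:, 1] = (-1.7678,-3.0619,3.5355)
J_ω[:, 1] = z_1
entry J[3][1] = 0.8660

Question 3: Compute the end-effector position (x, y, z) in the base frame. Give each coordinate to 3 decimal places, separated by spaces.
5.330 -4.768 5.536

after link 1: o_1 = (-2.5000, -4.3301, 2.0000)
after link 2: o_2 = (0.9641, -6.3301, 2.0000)
after link 3: o_3 = (5.3299, -4.7683, 5.5355)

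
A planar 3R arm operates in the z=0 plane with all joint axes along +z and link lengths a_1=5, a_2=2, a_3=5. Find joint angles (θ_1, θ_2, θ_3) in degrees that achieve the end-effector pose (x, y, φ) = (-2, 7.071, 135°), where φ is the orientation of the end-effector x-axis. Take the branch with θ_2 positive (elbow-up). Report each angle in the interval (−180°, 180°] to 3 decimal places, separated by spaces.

45.000 135.002 -45.002

wrist centre = target − a_3·(cos φ, sin φ) = (1.5355, 3.5355)
cos θ_2 = (14.8574−5²−2²)/(2·5·2) = -0.7071; θ_2 = 135.0019° (elbow-up)
β = atan2(3.5355,1.5355) = 66.5236°; ψ = atan2(1.4142,3.5857) = 21.5236°
θ_1 = β − ψ = 45.0000°
θ_3 = φ − θ_1 − θ_2 = -45.0019° (wrapped to (-180°,180°])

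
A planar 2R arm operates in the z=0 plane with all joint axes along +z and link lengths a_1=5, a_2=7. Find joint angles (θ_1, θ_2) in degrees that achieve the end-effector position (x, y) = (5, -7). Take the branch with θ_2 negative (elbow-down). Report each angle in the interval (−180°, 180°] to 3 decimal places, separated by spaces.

0.000 -90.000

cos θ_2 = (74.0000−5²−7²)/(2·5·7) = 0.0000; θ_2 = -90.0000° (elbow-down)
β = atan2(-7.0000,5.0000) = -54.4623°; ψ = atan2(-7.0000,5.0000) = -54.4623°
θ_1 = β − ψ = 0.0000°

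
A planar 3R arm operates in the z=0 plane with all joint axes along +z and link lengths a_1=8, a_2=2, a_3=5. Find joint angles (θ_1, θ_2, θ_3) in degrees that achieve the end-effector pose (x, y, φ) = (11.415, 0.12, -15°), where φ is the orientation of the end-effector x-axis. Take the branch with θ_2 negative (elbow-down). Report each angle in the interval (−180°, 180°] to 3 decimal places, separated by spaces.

wrist centre = target − a_3·(cos φ, sin φ) = (6.5854, 1.4141)
cos θ_2 = (45.3668−8²−2²)/(2·8·2) = -0.7073; θ_2 = -135.0147° (elbow-down)
β = atan2(1.4141,6.5854) = 12.1192°; ψ = atan2(-1.4139,6.5854) = -12.1171°
θ_1 = β − ψ = 24.2364°
θ_3 = φ − θ_1 − θ_2 = 95.7783° (wrapped to (-180°,180°])

24.236 -135.015 95.778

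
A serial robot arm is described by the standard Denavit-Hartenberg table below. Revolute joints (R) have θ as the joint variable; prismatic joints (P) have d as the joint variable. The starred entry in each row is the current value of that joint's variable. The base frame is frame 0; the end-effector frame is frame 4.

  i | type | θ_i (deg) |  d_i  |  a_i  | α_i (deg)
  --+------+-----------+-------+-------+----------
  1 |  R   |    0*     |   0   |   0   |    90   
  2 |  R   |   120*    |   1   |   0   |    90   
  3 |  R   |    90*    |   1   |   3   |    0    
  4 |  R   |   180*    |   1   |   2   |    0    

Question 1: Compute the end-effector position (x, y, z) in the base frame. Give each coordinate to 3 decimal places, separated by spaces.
after link 1: o_1 = (0.0000, 0.0000, 0.0000)
after link 2: o_2 = (0.0000, -1.0000, 0.0000)
after link 3: o_3 = (0.8660, -4.0000, 0.5000)
after link 4: o_4 = (1.7321, -2.0000, 1.0000)

1.732 -2.000 1.000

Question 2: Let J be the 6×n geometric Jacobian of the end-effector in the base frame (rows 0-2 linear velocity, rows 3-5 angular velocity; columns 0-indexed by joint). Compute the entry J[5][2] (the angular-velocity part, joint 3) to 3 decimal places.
0.500

axis z_2 = (0.8660,-0.0000,0.5000); lever o_n−o_2 = (1.7321,-1.0000,1.0000)
cross product → J_v[:, 2] = (0.5000,0.0000,-0.8660)
J_ω[:, 2] = z_2
entry J[5][2] = 0.5000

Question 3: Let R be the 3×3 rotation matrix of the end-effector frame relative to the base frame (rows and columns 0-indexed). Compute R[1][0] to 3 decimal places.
1.000

End-effector x-axis (col 0 of R) = (0.0000,1.0000,-0.0000)
R[1][0] = 1.0000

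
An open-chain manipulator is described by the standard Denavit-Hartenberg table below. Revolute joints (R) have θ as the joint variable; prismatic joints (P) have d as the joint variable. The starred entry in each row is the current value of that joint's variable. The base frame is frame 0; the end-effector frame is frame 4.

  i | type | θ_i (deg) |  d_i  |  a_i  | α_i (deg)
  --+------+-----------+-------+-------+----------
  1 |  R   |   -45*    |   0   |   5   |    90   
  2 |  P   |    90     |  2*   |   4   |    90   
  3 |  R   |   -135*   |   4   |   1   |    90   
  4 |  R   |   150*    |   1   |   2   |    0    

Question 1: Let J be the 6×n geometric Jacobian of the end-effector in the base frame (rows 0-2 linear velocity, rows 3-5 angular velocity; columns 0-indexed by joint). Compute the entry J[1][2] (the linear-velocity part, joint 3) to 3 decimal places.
axis z_2 = (0.7071,-0.7071,-0.0000); lever o_n−o_2 = (2.6695,-4.4016,-0.1895)
cross product → J_v[:, 2] = (0.1340,0.1340,-1.2247)
J_ω[:, 2] = z_2
entry J[1][2] = 0.1340

0.134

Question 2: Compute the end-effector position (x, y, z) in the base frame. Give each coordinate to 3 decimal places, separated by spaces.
4.791 -9.351 3.811

after link 1: o_1 = (3.5355, -3.5355, 0.0000)
after link 2: o_2 = (2.1213, -4.9497, 4.0000)
after link 3: o_3 = (5.4497, -7.2782, 3.2929)
after link 4: o_4 = (4.7908, -9.3513, 3.8105)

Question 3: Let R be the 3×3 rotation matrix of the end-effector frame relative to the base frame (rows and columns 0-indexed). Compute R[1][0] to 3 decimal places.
End-effector x-axis (col 0 of R) = (-0.0795,-0.7866,0.6124)
R[1][0] = -0.7866

-0.787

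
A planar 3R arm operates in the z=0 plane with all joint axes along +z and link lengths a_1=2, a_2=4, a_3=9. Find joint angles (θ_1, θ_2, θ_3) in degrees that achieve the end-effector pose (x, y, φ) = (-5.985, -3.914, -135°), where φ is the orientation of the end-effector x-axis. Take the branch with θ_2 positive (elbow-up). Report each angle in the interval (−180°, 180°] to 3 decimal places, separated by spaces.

-44.974 149.983 119.991

wrist centre = target − a_3·(cos φ, sin φ) = (0.3790, 2.4500)
cos θ_2 = (6.1459−2²−4²)/(2·2·4) = -0.8659; θ_2 = 149.9833° (elbow-up)
β = atan2(2.4500,0.3790) = 81.2071°; ψ = atan2(2.0010,-1.4635) = 126.1814°
θ_1 = β − ψ = -44.9743°
θ_3 = φ − θ_1 − θ_2 = 119.9909° (wrapped to (-180°,180°])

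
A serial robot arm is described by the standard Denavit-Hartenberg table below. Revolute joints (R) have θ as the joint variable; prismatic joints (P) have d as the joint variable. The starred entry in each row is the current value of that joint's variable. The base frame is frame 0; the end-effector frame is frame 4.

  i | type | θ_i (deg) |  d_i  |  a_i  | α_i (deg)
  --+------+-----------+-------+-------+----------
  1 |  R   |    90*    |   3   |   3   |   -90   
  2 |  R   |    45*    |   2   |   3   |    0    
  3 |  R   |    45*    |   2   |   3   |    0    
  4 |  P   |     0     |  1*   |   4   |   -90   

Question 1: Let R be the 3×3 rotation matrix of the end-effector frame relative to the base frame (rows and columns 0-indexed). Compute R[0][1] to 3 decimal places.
1.000

End-effector y-axis (col 1 of R) = (1.0000,-0.0000,-0.0000)
R[0][1] = 1.0000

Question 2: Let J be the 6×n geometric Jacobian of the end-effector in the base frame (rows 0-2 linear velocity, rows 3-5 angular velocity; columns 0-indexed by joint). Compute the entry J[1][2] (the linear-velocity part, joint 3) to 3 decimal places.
-7.000

axis z_2 = (-1.0000,0.0000,0.0000); lever o_n−o_2 = (-3.0000,0.0000,-7.0000)
cross product → J_v[:, 2] = (-0.0000,-7.0000,-0.0000)
J_ω[:, 2] = z_2
entry J[1][2] = -7.0000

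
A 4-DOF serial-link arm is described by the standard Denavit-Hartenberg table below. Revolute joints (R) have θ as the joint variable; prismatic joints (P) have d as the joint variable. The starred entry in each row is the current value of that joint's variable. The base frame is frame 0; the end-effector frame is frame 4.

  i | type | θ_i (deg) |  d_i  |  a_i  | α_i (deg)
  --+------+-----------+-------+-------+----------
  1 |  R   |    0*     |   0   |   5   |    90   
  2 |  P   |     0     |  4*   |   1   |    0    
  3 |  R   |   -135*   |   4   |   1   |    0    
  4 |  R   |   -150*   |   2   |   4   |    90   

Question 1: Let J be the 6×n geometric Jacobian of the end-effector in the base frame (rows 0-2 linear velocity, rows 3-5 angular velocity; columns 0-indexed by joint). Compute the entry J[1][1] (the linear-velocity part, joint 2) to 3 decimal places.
-1.000

prismatic axis z_1 = (0.0000,-1.0000,0.0000)
J_v[:, 1] = z_1; J_ω[:, 1] = (0,0,0)
entry J[1][1] = -1.0000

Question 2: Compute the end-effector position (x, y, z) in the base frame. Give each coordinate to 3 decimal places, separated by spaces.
after link 1: o_1 = (5.0000, 0.0000, 0.0000)
after link 2: o_2 = (6.0000, -4.0000, 0.0000)
after link 3: o_3 = (5.2929, -8.0000, -0.7071)
after link 4: o_4 = (6.3282, -10.0000, 3.1566)

6.328 -10.000 3.157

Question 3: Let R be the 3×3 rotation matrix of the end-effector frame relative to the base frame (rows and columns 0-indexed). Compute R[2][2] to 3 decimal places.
End-effector z-axis (col 2 of R) = (0.9659,-0.0000,-0.2588)
R[2][2] = -0.2588

-0.259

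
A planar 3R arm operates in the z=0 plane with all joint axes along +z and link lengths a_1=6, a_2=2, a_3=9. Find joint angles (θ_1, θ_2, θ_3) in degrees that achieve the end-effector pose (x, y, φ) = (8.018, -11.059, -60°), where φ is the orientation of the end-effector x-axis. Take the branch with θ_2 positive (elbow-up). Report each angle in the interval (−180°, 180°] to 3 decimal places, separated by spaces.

wrist centre = target − a_3·(cos φ, sin φ) = (3.5180, -3.2648)
cos θ_2 = (23.0351−6²−2²)/(2·6·2) = -0.7069; θ_2 = 134.9810° (elbow-up)
β = atan2(-3.2648,3.5180) = -42.8619°; ψ = atan2(1.4147,4.5863) = 17.1430°
θ_1 = β − ψ = -60.0049°
θ_3 = φ − θ_1 − θ_2 = -134.9762° (wrapped to (-180°,180°])

-60.005 134.981 -134.976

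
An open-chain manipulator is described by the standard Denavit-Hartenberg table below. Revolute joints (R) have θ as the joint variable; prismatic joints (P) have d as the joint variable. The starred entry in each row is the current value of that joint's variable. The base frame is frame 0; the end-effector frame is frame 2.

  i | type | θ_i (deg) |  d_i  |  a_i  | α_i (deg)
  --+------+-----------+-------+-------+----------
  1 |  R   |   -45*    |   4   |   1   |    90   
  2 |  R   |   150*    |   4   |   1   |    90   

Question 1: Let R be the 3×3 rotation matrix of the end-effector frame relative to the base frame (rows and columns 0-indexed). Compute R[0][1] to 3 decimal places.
End-effector y-axis (col 1 of R) = (-0.7071,-0.7071,0.0000)
R[0][1] = -0.7071

-0.707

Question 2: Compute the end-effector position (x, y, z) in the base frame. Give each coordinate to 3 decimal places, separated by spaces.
-2.734 -2.923 4.500

after link 1: o_1 = (0.7071, -0.7071, 4.0000)
after link 2: o_2 = (-2.7337, -2.9232, 4.5000)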